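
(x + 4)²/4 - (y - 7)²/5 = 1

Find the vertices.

(-6, 7) and (-2, 7)

Center (-4, 7). The positive term is the x-term, so the transverse axis is horizontal; a² = 4, b² = 5.
a = 2. Vertices at (h ± a, k).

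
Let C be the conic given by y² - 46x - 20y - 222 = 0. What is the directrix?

Only y is squared. Complete the square in y: (y - 10)² = 46(x + 7).
Vertex (-7, 10); 4p = 46 so p = 23/2. Opens right.
Directrix is the vertical line x = h − p = -7 − (23/2) = -37/2.

x = -37/2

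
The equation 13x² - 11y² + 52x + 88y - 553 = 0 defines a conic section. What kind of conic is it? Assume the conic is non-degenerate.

No xy term. Coefficients of x² and y² are A = 13, C = -11.
A and C have opposite signs ⇒ hyperbola.

hyperbola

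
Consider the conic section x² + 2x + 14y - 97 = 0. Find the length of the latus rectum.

14

Only x is squared. Complete the square in x: (x + 1)² = -14(y - 7).
Vertex (-1, 7); 4p = -14 so p = -7/2. Opens down.
Latus rectum length = |4p| = 14.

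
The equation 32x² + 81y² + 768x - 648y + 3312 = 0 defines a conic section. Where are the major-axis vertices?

(-21, 4) and (-3, 4)

32(x² + 24x) + 81(y² - 8y) = -3312
Complete the square in x and y: 32(x + 12)² + 81(y - 4)² = -3312 + 4608 + 1296 = 2592
Dividing both sides by 2592: (x + 12)²/81 + (y - 4)²/32 = 1
Ellipse, center (-12, 4), major axis horizontal; a² = 81, b² = 32.
a = 9. Vertices at (h ± a, k).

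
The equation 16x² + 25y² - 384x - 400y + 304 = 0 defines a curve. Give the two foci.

(3, 8) and (21, 8)

Rearranging, 16(x² - 24x) + 25(y² - 16y) = -304.
16(x - 12)² + 25(y - 8)² = -304 + 2304 + 1600 = 3600
Divide by 3600: (x - 12)²/225 + (y - 8)²/144 = 1
Ellipse, center (12, 8), major axis horizontal; a² = 225, b² = 144.
c² = a² - b² = 225 - 144 = 81, so c = 9.
Foci lie on the horizontal axis through the center: (h ± c, k).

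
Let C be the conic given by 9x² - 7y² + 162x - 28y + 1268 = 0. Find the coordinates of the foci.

(-9, -14) and (-9, 10)

Rearranging, 9(x² + 18x) -7(y² + 4y) = -1268.
9(x + 9)² -7(y + 2)² = -1268 + 729 - 28 = -567
Divide by -567: (y + 2)²/81 - (x + 9)²/63 = 1
Hyperbola, center (-9, -2), transverse axis vertical; a² = 81, b² = 63.
c² = a² + b² = 81 + 63 = 144, so c = 12.
Foci lie on the vertical axis through the center: (h, k ± c).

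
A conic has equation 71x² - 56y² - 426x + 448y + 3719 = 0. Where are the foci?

Group: 71(x² - 6x) -56(y² - 8y) = -3719
Complete the square: 71(x - 3)² -56(y - 4)² = -3719 + 639 - 896 = -3976
Divide by -3976: (y - 4)²/71 - (x - 3)²/56 = 1
Hyperbola, center (3, 4), transverse axis vertical; a² = 71, b² = 56.
c² = a² + b² = 71 + 56 = 127, so c = √127.
Foci lie on the vertical axis through the center: (h, k ± c).

(3, 4 - √127) and (3, 4 + √127)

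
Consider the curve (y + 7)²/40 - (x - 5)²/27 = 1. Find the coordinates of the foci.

Center (5, -7). The positive term is the y-term, so the transverse axis is vertical; a² = 40, b² = 27.
c² = a² + b² = 40 + 27 = 67, so c = √67.
Foci lie on the vertical axis through the center: (h, k ± c).

(5, -7 - √67) and (5, -7 + √67)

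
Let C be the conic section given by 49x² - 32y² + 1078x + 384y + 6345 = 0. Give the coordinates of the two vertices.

Collect terms: 49(x² + 22x) -32(y² - 12y) = -6345
Completing the square gives 49(x + 11)² -32(y - 6)² = -6345 + 5929 - 1152 = -1568.
Divide through by -1568 to get (y - 6)²/49 - (x + 11)²/32 = 1.
Hyperbola, center (-11, 6), transverse axis vertical; a² = 49, b² = 32.
a = 7. Vertices at (h, k ± a).

(-11, -1) and (-11, 13)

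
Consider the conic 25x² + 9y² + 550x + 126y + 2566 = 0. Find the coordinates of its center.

25(x² + 22x) + 9(y² + 14y) = -2566
Completing the square gives 25(x + 11)² + 9(y + 7)² = -2566 + 3025 + 441 = 900.
Dividing both sides by 900: (x + 11)²/36 + (y + 7)²/100 = 1
Ellipse with center (-11, -7).

(-11, -7)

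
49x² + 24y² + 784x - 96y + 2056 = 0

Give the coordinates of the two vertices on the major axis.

(-8, -5) and (-8, 9)

Rearranging, 49(x² + 16x) + 24(y² - 4y) = -2056.
Complete the square in x and y: 49(x + 8)² + 24(y - 2)² = -2056 + 3136 + 96 = 1176
Divide by 1176: (x + 8)²/24 + (y - 2)²/49 = 1
Ellipse, center (-8, 2), major axis vertical; a² = 49, b² = 24.
a = 7. Vertices at (h, k ± a).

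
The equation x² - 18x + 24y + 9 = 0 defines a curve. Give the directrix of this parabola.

y = 9

Only x is squared. Complete the square in x: (x - 9)² = -24(y - 3).
Vertex (9, 3); 4p = -24 so p = -6. Opens down.
Directrix is the horizontal line y = k − p = 3 − (-6) = 9.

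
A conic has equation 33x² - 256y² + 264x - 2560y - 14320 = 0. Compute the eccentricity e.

Group the x- and y-terms: 33(x² + 8x) -256(y² + 10y) = 14320
33(x + 4)² -256(y + 5)² = 14320 + 528 - 6400 = 8448
Dividing both sides by 8448: (x + 4)²/256 - (y + 5)²/33 = 1
Hyperbola, center (-4, -5), transverse axis horizontal; a² = 256, b² = 33.
c² = a² + b² = 289, so c = 17.
e = c/a = 17/16.

e = 17/16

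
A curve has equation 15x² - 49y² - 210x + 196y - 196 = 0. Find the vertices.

(0, 2) and (14, 2)

Collect terms: 15(x² - 14x) -49(y² - 4y) = 196
Completing the square gives 15(x - 7)² -49(y - 2)² = 196 + 735 - 196 = 735.
Divide by 735: (x - 7)²/49 - (y - 2)²/15 = 1
Hyperbola, center (7, 2), transverse axis horizontal; a² = 49, b² = 15.
a = 7. Vertices at (h ± a, k).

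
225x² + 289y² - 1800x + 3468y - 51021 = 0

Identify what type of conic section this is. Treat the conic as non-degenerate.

ellipse

No xy term. Coefficients of x² and y² are A = 225, C = 289.
A and C have the same sign but A ≠ C ⇒ ellipse.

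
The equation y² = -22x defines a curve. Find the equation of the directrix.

x = 11/2

Vertex (0, 0); 4p = -22 so p = -11/2. Opens left.
Directrix is the vertical line x = h − p = 0 − (-11/2) = 11/2.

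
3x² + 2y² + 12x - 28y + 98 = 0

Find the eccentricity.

e = √3/3

Rearranging, 3(x² + 4x) + 2(y² - 14y) = -98.
Completing the square gives 3(x + 2)² + 2(y - 7)² = -98 + 12 + 98 = 12.
Divide through by 12 to get (x + 2)²/4 + (y - 7)²/6 = 1.
Ellipse, center (-2, 7), major axis vertical; a² = 6, b² = 4.
c² = a² - b² = 2, so c = √2.
e = c/a = √2/√6 = √3/3.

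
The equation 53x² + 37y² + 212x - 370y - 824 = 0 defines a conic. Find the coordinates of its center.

Group the x- and y-terms: 53(x² + 4x) + 37(y² - 10y) = 824
53(x + 2)² + 37(y - 5)² = 824 + 212 + 925 = 1961
Divide through by 1961 to get (x + 2)²/37 + (y - 5)²/53 = 1.
Ellipse with center (-2, 5).

(-2, 5)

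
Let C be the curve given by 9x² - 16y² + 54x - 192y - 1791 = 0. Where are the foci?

Group the x- and y-terms: 9(x² + 6x) -16(y² + 12y) = 1791
Completing the square gives 9(x + 3)² -16(y + 6)² = 1791 + 81 - 576 = 1296.
Divide by 1296: (x + 3)²/144 - (y + 6)²/81 = 1
Hyperbola, center (-3, -6), transverse axis horizontal; a² = 144, b² = 81.
c² = a² + b² = 144 + 81 = 225, so c = 15.
Foci lie on the horizontal axis through the center: (h ± c, k).

(-18, -6) and (12, -6)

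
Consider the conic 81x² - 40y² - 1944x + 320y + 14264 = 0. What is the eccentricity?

Collect terms: 81(x² - 24x) -40(y² - 8y) = -14264
Complete the square: 81(x - 12)² -40(y - 4)² = -14264 + 11664 - 640 = -3240
Divide by -3240: (y - 4)²/81 - (x - 12)²/40 = 1
Hyperbola, center (12, 4), transverse axis vertical; a² = 81, b² = 40.
c² = a² + b² = 121, so c = 11.
e = c/a = 11/9.

e = 11/9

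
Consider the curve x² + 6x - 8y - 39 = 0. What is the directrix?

y = -8

Only x is squared. Complete the square in x: (x + 3)² = 8(y + 6).
Vertex (-3, -6); 4p = 8 so p = 2. Opens up.
Directrix is the horizontal line y = k − p = -6 − (2) = -8.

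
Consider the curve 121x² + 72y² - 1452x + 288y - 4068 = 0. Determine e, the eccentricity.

e = 7/11

Group the x- and y-terms: 121(x² - 12x) + 72(y² + 4y) = 4068
Complete the square in x and y: 121(x - 6)² + 72(y + 2)² = 4068 + 4356 + 288 = 8712
Dividing both sides by 8712: (x - 6)²/72 + (y + 2)²/121 = 1
Ellipse, center (6, -2), major axis vertical; a² = 121, b² = 72.
c² = a² - b² = 49, so c = 7.
e = c/a = 7/11.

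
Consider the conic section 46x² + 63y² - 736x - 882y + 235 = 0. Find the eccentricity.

46(x² - 16x) + 63(y² - 14y) = -235
46(x - 8)² + 63(y - 7)² = -235 + 2944 + 3087 = 5796
Divide by 5796: (x - 8)²/126 + (y - 7)²/92 = 1
Ellipse, center (8, 7), major axis horizontal; a² = 126, b² = 92.
c² = a² - b² = 34, so c = √34.
e = c/a = √34/3√14 = √119/21.

e = √119/21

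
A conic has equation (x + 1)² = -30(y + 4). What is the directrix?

Vertex (-1, -4); 4p = -30 so p = -15/2. Opens down.
Directrix is the horizontal line y = k − p = -4 − (-15/2) = 7/2.

y = 7/2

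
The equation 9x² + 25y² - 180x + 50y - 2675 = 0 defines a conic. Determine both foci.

9(x² - 20x) + 25(y² + 2y) = 2675
Completing the square gives 9(x - 10)² + 25(y + 1)² = 2675 + 900 + 25 = 3600.
Dividing both sides by 3600: (x - 10)²/400 + (y + 1)²/144 = 1
Ellipse, center (10, -1), major axis horizontal; a² = 400, b² = 144.
c² = a² - b² = 400 - 144 = 256, so c = 16.
Foci lie on the horizontal axis through the center: (h ± c, k).

(-6, -1) and (26, -1)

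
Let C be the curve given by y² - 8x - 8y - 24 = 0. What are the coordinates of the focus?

(-3, 4)

Only y is squared. Complete the square in y: (y - 4)² = 8(x + 5).
Vertex (-5, 4); 4p = 8 so p = 2. Opens right.
Focus is p units from the vertex along the axis: (h + p, k).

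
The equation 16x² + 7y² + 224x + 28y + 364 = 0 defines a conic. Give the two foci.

Rearranging, 16(x² + 14x) + 7(y² + 4y) = -364.
Completing the square gives 16(x + 7)² + 7(y + 2)² = -364 + 784 + 28 = 448.
Dividing both sides by 448: (x + 7)²/28 + (y + 2)²/64 = 1
Ellipse, center (-7, -2), major axis vertical; a² = 64, b² = 28.
c² = a² - b² = 64 - 28 = 36, so c = 6.
Foci lie on the vertical axis through the center: (h, k ± c).

(-7, -8) and (-7, 4)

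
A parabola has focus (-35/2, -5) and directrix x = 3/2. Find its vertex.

The vertex is the midpoint between the focus and the directrix along the axis of symmetry.
Axis is horizontal (directrix is vertical). Vertex x-coordinate = (-35/2 + 3/2)/2 = -8; y-coordinate = -5.

(-8, -5)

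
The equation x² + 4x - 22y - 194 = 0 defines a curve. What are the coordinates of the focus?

(-2, -7/2)

Only x is squared. Complete the square in x: (x + 2)² = 22(y + 9).
Vertex (-2, -9); 4p = 22 so p = 11/2. Opens up.
Focus is p units from the vertex along the axis: (h, k + p).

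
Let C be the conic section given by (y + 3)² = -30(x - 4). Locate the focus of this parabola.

(-7/2, -3)

Vertex (4, -3); 4p = -30 so p = -15/2. Opens left.
Focus is p units from the vertex along the axis: (h + p, k).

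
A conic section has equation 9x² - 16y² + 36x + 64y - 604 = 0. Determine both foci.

(-12, 2) and (8, 2)

Rearranging, 9(x² + 4x) -16(y² - 4y) = 604.
Complete the square in x and y: 9(x + 2)² -16(y - 2)² = 604 + 36 - 64 = 576
Divide by 576: (x + 2)²/64 - (y - 2)²/36 = 1
Hyperbola, center (-2, 2), transverse axis horizontal; a² = 64, b² = 36.
c² = a² + b² = 64 + 36 = 100, so c = 10.
Foci lie on the horizontal axis through the center: (h ± c, k).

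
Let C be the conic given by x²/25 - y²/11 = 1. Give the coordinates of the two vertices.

Center (0, 0). The positive term is the x-term, so the transverse axis is horizontal; a² = 25, b² = 11.
a = 5. Vertices at (h ± a, k).

(-5, 0) and (5, 0)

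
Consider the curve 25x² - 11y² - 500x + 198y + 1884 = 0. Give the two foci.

25(x² - 20x) -11(y² - 18y) = -1884
Complete the square in x and y: 25(x - 10)² -11(y - 9)² = -1884 + 2500 - 891 = -275
Divide by -275: (y - 9)²/25 - (x - 10)²/11 = 1
Hyperbola, center (10, 9), transverse axis vertical; a² = 25, b² = 11.
c² = a² + b² = 25 + 11 = 36, so c = 6.
Foci lie on the vertical axis through the center: (h, k ± c).

(10, 3) and (10, 15)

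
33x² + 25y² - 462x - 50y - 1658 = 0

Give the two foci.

Collect terms: 33(x² - 14x) + 25(y² - 2y) = 1658
Complete the square: 33(x - 7)² + 25(y - 1)² = 1658 + 1617 + 25 = 3300
Dividing both sides by 3300: (x - 7)²/100 + (y - 1)²/132 = 1
Ellipse, center (7, 1), major axis vertical; a² = 132, b² = 100.
c² = a² - b² = 132 - 100 = 32, so c = 4√2.
Foci lie on the vertical axis through the center: (h, k ± c).

(7, 1 - 4√2) and (7, 1 + 4√2)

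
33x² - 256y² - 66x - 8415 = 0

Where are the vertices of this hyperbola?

Collect terms: 33(x² - 2x) -256y² = 8415
Complete the square: 33(x - 1)² -256y² = 8415 + 33 + 0 = 8448
Divide through by 8448 to get (x - 1)²/256 - y²/33 = 1.
Hyperbola, center (1, 0), transverse axis horizontal; a² = 256, b² = 33.
a = 16. Vertices at (h ± a, k).

(-15, 0) and (17, 0)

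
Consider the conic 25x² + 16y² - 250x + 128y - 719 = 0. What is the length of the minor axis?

Group: 25(x² - 10x) + 16(y² + 8y) = 719
25(x - 5)² + 16(y + 4)² = 719 + 625 + 256 = 1600
Dividing both sides by 1600: (x - 5)²/64 + (y + 4)²/100 = 1
Ellipse, center (5, -4), major axis vertical; a² = 100, b² = 64.
b² = 64 so b = 8; the minor axis has length 2b = 16.

16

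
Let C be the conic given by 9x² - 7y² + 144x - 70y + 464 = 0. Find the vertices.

Collect terms: 9(x² + 16x) -7(y² + 10y) = -464
Completing the square gives 9(x + 8)² -7(y + 5)² = -464 + 576 - 175 = -63.
Divide by -63: (y + 5)²/9 - (x + 8)²/7 = 1
Hyperbola, center (-8, -5), transverse axis vertical; a² = 9, b² = 7.
a = 3. Vertices at (h, k ± a).

(-8, -8) and (-8, -2)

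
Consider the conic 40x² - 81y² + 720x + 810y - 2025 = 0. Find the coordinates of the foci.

(-20, 5) and (2, 5)

Collect terms: 40(x² + 18x) -81(y² - 10y) = 2025
Complete the square in x and y: 40(x + 9)² -81(y - 5)² = 2025 + 3240 - 2025 = 3240
Dividing both sides by 3240: (x + 9)²/81 - (y - 5)²/40 = 1
Hyperbola, center (-9, 5), transverse axis horizontal; a² = 81, b² = 40.
c² = a² + b² = 81 + 40 = 121, so c = 11.
Foci lie on the horizontal axis through the center: (h ± c, k).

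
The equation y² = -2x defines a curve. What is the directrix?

Vertex (0, 0); 4p = -2 so p = -1/2. Opens left.
Directrix is the vertical line x = h − p = 0 − (-1/2) = 1/2.

x = 1/2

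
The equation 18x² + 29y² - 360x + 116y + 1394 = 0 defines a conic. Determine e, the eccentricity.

Group: 18(x² - 20x) + 29(y² + 4y) = -1394
Complete the square: 18(x - 10)² + 29(y + 2)² = -1394 + 1800 + 116 = 522
Dividing both sides by 522: (x - 10)²/29 + (y + 2)²/18 = 1
Ellipse, center (10, -2), major axis horizontal; a² = 29, b² = 18.
c² = a² - b² = 11, so c = √11.
e = c/a = √11/√29 = √319/29.

e = √319/29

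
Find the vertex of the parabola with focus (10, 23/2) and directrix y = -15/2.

The vertex is the midpoint between the focus and the directrix along the axis of symmetry.
Axis is vertical (directrix is horizontal). Vertex y-coordinate = (23/2 + (-15/2))/2 = 2; x-coordinate = 10.

(10, 2)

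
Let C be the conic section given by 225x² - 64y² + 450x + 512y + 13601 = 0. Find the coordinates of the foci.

(-1, -13) and (-1, 21)

225(x² + 2x) -64(y² - 8y) = -13601
Complete the square: 225(x + 1)² -64(y - 4)² = -13601 + 225 - 1024 = -14400
Divide by -14400: (y - 4)²/225 - (x + 1)²/64 = 1
Hyperbola, center (-1, 4), transverse axis vertical; a² = 225, b² = 64.
c² = a² + b² = 225 + 64 = 289, so c = 17.
Foci lie on the vertical axis through the center: (h, k ± c).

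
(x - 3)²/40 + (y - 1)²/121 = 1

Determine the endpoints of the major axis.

(3, -10) and (3, 12)

Center (3, 1). The larger denominator 121 sits under the y-term, so the major axis is vertical; a² = 121, b² = 40.
a = 11. Vertices at (h, k ± a).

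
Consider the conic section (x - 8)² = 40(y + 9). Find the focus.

Vertex (8, -9); 4p = 40 so p = 10. Opens up.
Focus is p units from the vertex along the axis: (h, k + p).

(8, 1)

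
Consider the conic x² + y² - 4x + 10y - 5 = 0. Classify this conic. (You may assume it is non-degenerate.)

circle

No xy term. Coefficients of x² and y² are A = 1, C = 1.
A = C (same sign) ⇒ circle.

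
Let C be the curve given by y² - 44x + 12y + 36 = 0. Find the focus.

Only y is squared. Complete the square in y: (y + 6)² = 44x.
Vertex (0, -6); 4p = 44 so p = 11. Opens right.
Focus is p units from the vertex along the axis: (h + p, k).

(11, -6)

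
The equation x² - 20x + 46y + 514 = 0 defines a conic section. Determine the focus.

Only x is squared. Complete the square in x: (x - 10)² = -46(y + 9).
Vertex (10, -9); 4p = -46 so p = -23/2. Opens down.
Focus is p units from the vertex along the axis: (h, k + p).

(10, -41/2)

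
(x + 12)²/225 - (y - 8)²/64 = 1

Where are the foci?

Center (-12, 8). The positive term is the x-term, so the transverse axis is horizontal; a² = 225, b² = 64.
c² = a² + b² = 225 + 64 = 289, so c = 17.
Foci lie on the horizontal axis through the center: (h ± c, k).

(-29, 8) and (5, 8)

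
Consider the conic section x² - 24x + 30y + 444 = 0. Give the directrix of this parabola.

Only x is squared. Complete the square in x: (x - 12)² = -30(y + 10).
Vertex (12, -10); 4p = -30 so p = -15/2. Opens down.
Directrix is the horizontal line y = k − p = -10 − (-15/2) = -5/2.

y = -5/2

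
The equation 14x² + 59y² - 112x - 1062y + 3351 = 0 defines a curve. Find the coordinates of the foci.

Rearranging, 14(x² - 8x) + 59(y² - 18y) = -3351.
Completing the square gives 14(x - 4)² + 59(y - 9)² = -3351 + 224 + 4779 = 1652.
Dividing both sides by 1652: (x - 4)²/118 + (y - 9)²/28 = 1
Ellipse, center (4, 9), major axis horizontal; a² = 118, b² = 28.
c² = a² - b² = 118 - 28 = 90, so c = 3√10.
Foci lie on the horizontal axis through the center: (h ± c, k).

(4 - 3√10, 9) and (4 + 3√10, 9)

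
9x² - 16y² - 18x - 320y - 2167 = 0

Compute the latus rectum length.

9

Group the x- and y-terms: 9(x² - 2x) -16(y² + 20y) = 2167
Complete the square in x and y: 9(x - 1)² -16(y + 10)² = 2167 + 9 - 1600 = 576
Dividing both sides by 576: (x - 1)²/64 - (y + 10)²/36 = 1
Hyperbola, center (1, -10), transverse axis horizontal; a² = 64, b² = 36.
Latus rectum length = 2b²/a = 2·36/8 = 9.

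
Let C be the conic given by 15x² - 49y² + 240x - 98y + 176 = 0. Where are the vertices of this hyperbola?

(-15, -1) and (-1, -1)

Group: 15(x² + 16x) -49(y² + 2y) = -176
15(x + 8)² -49(y + 1)² = -176 + 960 - 49 = 735
Dividing both sides by 735: (x + 8)²/49 - (y + 1)²/15 = 1
Hyperbola, center (-8, -1), transverse axis horizontal; a² = 49, b² = 15.
a = 7. Vertices at (h ± a, k).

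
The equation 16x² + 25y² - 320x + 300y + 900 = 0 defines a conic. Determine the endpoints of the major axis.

(0, -6) and (20, -6)

Group: 16(x² - 20x) + 25(y² + 12y) = -900
Completing the square gives 16(x - 10)² + 25(y + 6)² = -900 + 1600 + 900 = 1600.
Divide by 1600: (x - 10)²/100 + (y + 6)²/64 = 1
Ellipse, center (10, -6), major axis horizontal; a² = 100, b² = 64.
a = 10. Vertices at (h ± a, k).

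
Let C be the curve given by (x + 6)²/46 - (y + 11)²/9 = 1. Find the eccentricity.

e = √2530/46

Center (-6, -11). The positive term is the x-term, so the transverse axis is horizontal; a² = 46, b² = 9.
c² = a² + b² = 55, so c = √55.
e = c/a = √55/√46 = √2530/46.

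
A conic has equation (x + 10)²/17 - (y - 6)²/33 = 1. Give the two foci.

(-10 - 5√2, 6) and (-10 + 5√2, 6)

Center (-10, 6). The positive term is the x-term, so the transverse axis is horizontal; a² = 17, b² = 33.
c² = a² + b² = 17 + 33 = 50, so c = 5√2.
Foci lie on the horizontal axis through the center: (h ± c, k).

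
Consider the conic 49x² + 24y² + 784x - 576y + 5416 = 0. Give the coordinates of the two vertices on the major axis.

(-8, 5) and (-8, 19)

Rearranging, 49(x² + 16x) + 24(y² - 24y) = -5416.
49(x + 8)² + 24(y - 12)² = -5416 + 3136 + 3456 = 1176
Divide by 1176: (x + 8)²/24 + (y - 12)²/49 = 1
Ellipse, center (-8, 12), major axis vertical; a² = 49, b² = 24.
a = 7. Vertices at (h, k ± a).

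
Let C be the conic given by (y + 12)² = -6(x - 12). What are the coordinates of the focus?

Vertex (12, -12); 4p = -6 so p = -3/2. Opens left.
Focus is p units from the vertex along the axis: (h + p, k).

(21/2, -12)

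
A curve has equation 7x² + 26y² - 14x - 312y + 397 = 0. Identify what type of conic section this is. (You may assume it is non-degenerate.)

No xy term. Coefficients of x² and y² are A = 7, C = 26.
A and C have the same sign but A ≠ C ⇒ ellipse.

ellipse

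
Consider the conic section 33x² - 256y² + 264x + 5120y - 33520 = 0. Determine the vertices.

(-20, 10) and (12, 10)

Group the x- and y-terms: 33(x² + 8x) -256(y² - 20y) = 33520
Completing the square gives 33(x + 4)² -256(y - 10)² = 33520 + 528 - 25600 = 8448.
Divide by 8448: (x + 4)²/256 - (y - 10)²/33 = 1
Hyperbola, center (-4, 10), transverse axis horizontal; a² = 256, b² = 33.
a = 16. Vertices at (h ± a, k).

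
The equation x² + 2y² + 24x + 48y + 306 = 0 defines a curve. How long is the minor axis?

Group: (x² + 24x) + 2(y² + 24y) = -306
(x + 12)² + 2(y + 12)² = -306 + 144 + 288 = 126
Dividing both sides by 126: (x + 12)²/126 + (y + 12)²/63 = 1
Ellipse, center (-12, -12), major axis horizontal; a² = 126, b² = 63.
b² = 63 so b = 3√7; the minor axis has length 2b = 6√7.

6√7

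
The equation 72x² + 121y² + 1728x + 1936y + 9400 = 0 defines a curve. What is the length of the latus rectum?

144/11

Rearranging, 72(x² + 24x) + 121(y² + 16y) = -9400.
Complete the square: 72(x + 12)² + 121(y + 8)² = -9400 + 10368 + 7744 = 8712
Divide by 8712: (x + 12)²/121 + (y + 8)²/72 = 1
Ellipse, center (-12, -8), major axis horizontal; a² = 121, b² = 72.
Latus rectum length = 2b²/a = 2·72/11 = 144/11.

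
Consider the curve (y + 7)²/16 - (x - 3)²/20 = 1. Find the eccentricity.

Center (3, -7). The positive term is the y-term, so the transverse axis is vertical; a² = 16, b² = 20.
c² = a² + b² = 36, so c = 6.
e = c/a = 6/4 = 3/2.

e = 3/2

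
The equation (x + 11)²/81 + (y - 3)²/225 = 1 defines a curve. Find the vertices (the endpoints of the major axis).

(-11, -12) and (-11, 18)

Center (-11, 3). The larger denominator 225 sits under the y-term, so the major axis is vertical; a² = 225, b² = 81.
a = 15. Vertices at (h, k ± a).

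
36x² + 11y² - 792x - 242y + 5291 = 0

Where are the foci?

Group: 36(x² - 22x) + 11(y² - 22y) = -5291
36(x - 11)² + 11(y - 11)² = -5291 + 4356 + 1331 = 396
Dividing both sides by 396: (x - 11)²/11 + (y - 11)²/36 = 1
Ellipse, center (11, 11), major axis vertical; a² = 36, b² = 11.
c² = a² - b² = 36 - 11 = 25, so c = 5.
Foci lie on the vertical axis through the center: (h, k ± c).

(11, 6) and (11, 16)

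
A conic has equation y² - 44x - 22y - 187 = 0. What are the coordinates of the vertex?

(-7, 11)

Only y is squared. Complete the square in y: (y - 11)² = 44(x + 7).
Vertex (-7, 11); 4p = 44 so p = 11. Opens right.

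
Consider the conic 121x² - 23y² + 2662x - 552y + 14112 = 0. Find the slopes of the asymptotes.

Collect terms: 121(x² + 22x) -23(y² + 24y) = -14112
Completing the square gives 121(x + 11)² -23(y + 12)² = -14112 + 14641 - 3312 = -2783.
Divide by -2783: (y + 12)²/121 - (x + 11)²/23 = 1
Hyperbola, center (-11, -12), transverse axis vertical; a² = 121, b² = 23.
For a vertical hyperbola the asymptotes have slope ±a/b.
Here that is ±11/√23 = ±11√23/23.

11√23/23 and -11√23/23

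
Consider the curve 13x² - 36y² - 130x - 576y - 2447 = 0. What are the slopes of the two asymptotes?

√13/6 and -√13/6

Collect terms: 13(x² - 10x) -36(y² + 16y) = 2447
Completing the square gives 13(x - 5)² -36(y + 8)² = 2447 + 325 - 2304 = 468.
Divide through by 468 to get (x - 5)²/36 - (y + 8)²/13 = 1.
Hyperbola, center (5, -8), transverse axis horizontal; a² = 36, b² = 13.
For a horizontal hyperbola the asymptotes have slope ±b/a.
Here that is ±√13/6.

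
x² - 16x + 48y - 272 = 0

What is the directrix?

Only x is squared. Complete the square in x: (x - 8)² = -48(y - 7).
Vertex (8, 7); 4p = -48 so p = -12. Opens down.
Directrix is the horizontal line y = k − p = 7 − (-12) = 19.

y = 19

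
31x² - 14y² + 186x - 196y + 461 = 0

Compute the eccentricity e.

Group: 31(x² + 6x) -14(y² + 14y) = -461
Complete the square: 31(x + 3)² -14(y + 7)² = -461 + 279 - 686 = -868
Divide by -868: (y + 7)²/62 - (x + 3)²/28 = 1
Hyperbola, center (-3, -7), transverse axis vertical; a² = 62, b² = 28.
c² = a² + b² = 90, so c = 3√10.
e = c/a = 3√10/√62 = 3√155/31.

e = 3√155/31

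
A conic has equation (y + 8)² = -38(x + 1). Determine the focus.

Vertex (-1, -8); 4p = -38 so p = -19/2. Opens left.
Focus is p units from the vertex along the axis: (h + p, k).

(-21/2, -8)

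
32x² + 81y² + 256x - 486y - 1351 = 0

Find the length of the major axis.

18

Collect terms: 32(x² + 8x) + 81(y² - 6y) = 1351
Completing the square gives 32(x + 4)² + 81(y - 3)² = 1351 + 512 + 729 = 2592.
Divide by 2592: (x + 4)²/81 + (y - 3)²/32 = 1
Ellipse, center (-4, 3), major axis horizontal; a² = 81, b² = 32.
a² = 81 so a = 9; the major axis has length 2a = 18.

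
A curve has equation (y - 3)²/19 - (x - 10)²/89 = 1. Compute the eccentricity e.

Center (10, 3). The positive term is the y-term, so the transverse axis is vertical; a² = 19, b² = 89.
c² = a² + b² = 108, so c = 6√3.
e = c/a = 6√3/√19 = 6√57/19.

e = 6√57/19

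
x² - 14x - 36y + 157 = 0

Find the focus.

Only x is squared. Complete the square in x: (x - 7)² = 36(y - 3).
Vertex (7, 3); 4p = 36 so p = 9. Opens up.
Focus is p units from the vertex along the axis: (h, k + p).

(7, 12)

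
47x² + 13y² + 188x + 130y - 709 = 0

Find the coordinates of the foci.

(-2, -5 - 2√17) and (-2, -5 + 2√17)

Rearranging, 47(x² + 4x) + 13(y² + 10y) = 709.
Complete the square in x and y: 47(x + 2)² + 13(y + 5)² = 709 + 188 + 325 = 1222
Divide through by 1222 to get (x + 2)²/26 + (y + 5)²/94 = 1.
Ellipse, center (-2, -5), major axis vertical; a² = 94, b² = 26.
c² = a² - b² = 94 - 26 = 68, so c = 2√17.
Foci lie on the vertical axis through the center: (h, k ± c).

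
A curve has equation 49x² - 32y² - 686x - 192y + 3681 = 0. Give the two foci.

(7, -12) and (7, 6)

Group: 49(x² - 14x) -32(y² + 6y) = -3681
Complete the square in x and y: 49(x - 7)² -32(y + 3)² = -3681 + 2401 - 288 = -1568
Divide by -1568: (y + 3)²/49 - (x - 7)²/32 = 1
Hyperbola, center (7, -3), transverse axis vertical; a² = 49, b² = 32.
c² = a² + b² = 49 + 32 = 81, so c = 9.
Foci lie on the vertical axis through the center: (h, k ± c).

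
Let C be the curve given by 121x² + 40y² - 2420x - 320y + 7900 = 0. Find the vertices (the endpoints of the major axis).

Group: 121(x² - 20x) + 40(y² - 8y) = -7900
Completing the square gives 121(x - 10)² + 40(y - 4)² = -7900 + 12100 + 640 = 4840.
Divide through by 4840 to get (x - 10)²/40 + (y - 4)²/121 = 1.
Ellipse, center (10, 4), major axis vertical; a² = 121, b² = 40.
a = 11. Vertices at (h, k ± a).

(10, -7) and (10, 15)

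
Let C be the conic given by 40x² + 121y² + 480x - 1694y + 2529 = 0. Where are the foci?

(-15, 7) and (3, 7)

Group: 40(x² + 12x) + 121(y² - 14y) = -2529
Completing the square gives 40(x + 6)² + 121(y - 7)² = -2529 + 1440 + 5929 = 4840.
Divide by 4840: (x + 6)²/121 + (y - 7)²/40 = 1
Ellipse, center (-6, 7), major axis horizontal; a² = 121, b² = 40.
c² = a² - b² = 121 - 40 = 81, so c = 9.
Foci lie on the horizontal axis through the center: (h ± c, k).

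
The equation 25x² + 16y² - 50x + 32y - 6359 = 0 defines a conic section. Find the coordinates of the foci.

(1, -13) and (1, 11)

25(x² - 2x) + 16(y² + 2y) = 6359
25(x - 1)² + 16(y + 1)² = 6359 + 25 + 16 = 6400
Divide by 6400: (x - 1)²/256 + (y + 1)²/400 = 1
Ellipse, center (1, -1), major axis vertical; a² = 400, b² = 256.
c² = a² - b² = 400 - 256 = 144, so c = 12.
Foci lie on the vertical axis through the center: (h, k ± c).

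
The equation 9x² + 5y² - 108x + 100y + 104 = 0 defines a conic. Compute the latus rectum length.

40/3

Group the x- and y-terms: 9(x² - 12x) + 5(y² + 20y) = -104
9(x - 6)² + 5(y + 10)² = -104 + 324 + 500 = 720
Divide through by 720 to get (x - 6)²/80 + (y + 10)²/144 = 1.
Ellipse, center (6, -10), major axis vertical; a² = 144, b² = 80.
Latus rectum length = 2b²/a = 2·80/12 = 40/3.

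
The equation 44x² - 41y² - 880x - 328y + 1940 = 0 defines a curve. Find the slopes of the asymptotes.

2√451/41 and -2√451/41

Group the x- and y-terms: 44(x² - 20x) -41(y² + 8y) = -1940
Complete the square in x and y: 44(x - 10)² -41(y + 4)² = -1940 + 4400 - 656 = 1804
Divide by 1804: (x - 10)²/41 - (y + 4)²/44 = 1
Hyperbola, center (10, -4), transverse axis horizontal; a² = 41, b² = 44.
For a horizontal hyperbola the asymptotes have slope ±b/a.
Here that is ±2√11/√41 = ±2√451/41.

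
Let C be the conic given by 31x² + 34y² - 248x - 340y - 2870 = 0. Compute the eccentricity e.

e = √102/34

Group: 31(x² - 8x) + 34(y² - 10y) = 2870
31(x - 4)² + 34(y - 5)² = 2870 + 496 + 850 = 4216
Divide through by 4216 to get (x - 4)²/136 + (y - 5)²/124 = 1.
Ellipse, center (4, 5), major axis horizontal; a² = 136, b² = 124.
c² = a² - b² = 12, so c = 2√3.
e = c/a = 2√3/2√34 = √102/34.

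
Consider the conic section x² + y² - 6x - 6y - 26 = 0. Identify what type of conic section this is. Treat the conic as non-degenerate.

circle

No xy term. Coefficients of x² and y² are A = 1, C = 1.
A = C (same sign) ⇒ circle.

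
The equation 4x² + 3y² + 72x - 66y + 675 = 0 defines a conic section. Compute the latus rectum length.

Group: 4(x² + 18x) + 3(y² - 22y) = -675
Complete the square in x and y: 4(x + 9)² + 3(y - 11)² = -675 + 324 + 363 = 12
Divide by 12: (x + 9)²/3 + (y - 11)²/4 = 1
Ellipse, center (-9, 11), major axis vertical; a² = 4, b² = 3.
Latus rectum length = 2b²/a = 2·3/2 = 3.

3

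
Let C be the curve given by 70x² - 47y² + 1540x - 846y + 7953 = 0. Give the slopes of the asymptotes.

√3290/47 and -√3290/47

70(x² + 22x) -47(y² + 18y) = -7953
Completing the square gives 70(x + 11)² -47(y + 9)² = -7953 + 8470 - 3807 = -3290.
Divide by -3290: (y + 9)²/70 - (x + 11)²/47 = 1
Hyperbola, center (-11, -9), transverse axis vertical; a² = 70, b² = 47.
For a vertical hyperbola the asymptotes have slope ±a/b.
Here that is ±√70/√47 = ±√3290/47.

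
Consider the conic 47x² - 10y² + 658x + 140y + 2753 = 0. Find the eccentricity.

Rearranging, 47(x² + 14x) -10(y² - 14y) = -2753.
Complete the square in x and y: 47(x + 7)² -10(y - 7)² = -2753 + 2303 - 490 = -940
Divide by -940: (y - 7)²/94 - (x + 7)²/20 = 1
Hyperbola, center (-7, 7), transverse axis vertical; a² = 94, b² = 20.
c² = a² + b² = 114, so c = √114.
e = c/a = √114/√94 = √2679/47.

e = √2679/47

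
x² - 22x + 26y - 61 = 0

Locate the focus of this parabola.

(11, 1/2)

Only x is squared. Complete the square in x: (x - 11)² = -26(y - 7).
Vertex (11, 7); 4p = -26 so p = -13/2. Opens down.
Focus is p units from the vertex along the axis: (h, k + p).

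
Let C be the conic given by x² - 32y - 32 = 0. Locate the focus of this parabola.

(0, 7)

Only x is squared. Complete the square in x: x² = 32(y + 1).
Vertex (0, -1); 4p = 32 so p = 8. Opens up.
Focus is p units from the vertex along the axis: (h, k + p).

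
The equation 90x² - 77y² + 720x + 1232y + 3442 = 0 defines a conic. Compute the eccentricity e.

Collect terms: 90(x² + 8x) -77(y² - 16y) = -3442
90(x + 4)² -77(y - 8)² = -3442 + 1440 - 4928 = -6930
Divide through by -6930 to get (y - 8)²/90 - (x + 4)²/77 = 1.
Hyperbola, center (-4, 8), transverse axis vertical; a² = 90, b² = 77.
c² = a² + b² = 167, so c = √167.
e = c/a = √167/3√10 = √1670/30.

e = √1670/30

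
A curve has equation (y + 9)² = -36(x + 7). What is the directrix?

Vertex (-7, -9); 4p = -36 so p = -9. Opens left.
Directrix is the vertical line x = h − p = -7 − (-9) = 2.

x = 2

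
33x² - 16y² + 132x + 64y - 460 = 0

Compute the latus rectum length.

33/2

33(x² + 4x) -16(y² - 4y) = 460
33(x + 2)² -16(y - 2)² = 460 + 132 - 64 = 528
Dividing both sides by 528: (x + 2)²/16 - (y - 2)²/33 = 1
Hyperbola, center (-2, 2), transverse axis horizontal; a² = 16, b² = 33.
Latus rectum length = 2b²/a = 2·33/4 = 33/2.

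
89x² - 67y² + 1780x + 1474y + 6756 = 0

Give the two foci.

(-10, 11 - 2√39) and (-10, 11 + 2√39)

Group the x- and y-terms: 89(x² + 20x) -67(y² - 22y) = -6756
Completing the square gives 89(x + 10)² -67(y - 11)² = -6756 + 8900 - 8107 = -5963.
Divide by -5963: (y - 11)²/89 - (x + 10)²/67 = 1
Hyperbola, center (-10, 11), transverse axis vertical; a² = 89, b² = 67.
c² = a² + b² = 89 + 67 = 156, so c = 2√39.
Foci lie on the vertical axis through the center: (h, k ± c).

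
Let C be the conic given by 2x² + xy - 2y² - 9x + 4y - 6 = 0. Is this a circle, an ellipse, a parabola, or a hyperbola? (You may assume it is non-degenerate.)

A = 2, B = 1, C = -2.
Discriminant B² − 4AC = 1² − 4·2·(-2) = 17.
B² − 4AC > 0 ⇒ hyperbola.

hyperbola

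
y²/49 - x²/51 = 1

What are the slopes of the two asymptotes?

Center (0, 0). The positive term is the y-term, so the transverse axis is vertical; a² = 49, b² = 51.
For a vertical hyperbola the asymptotes have slope ±a/b.
Here that is ±7/√51 = ±7√51/51.

7√51/51 and -7√51/51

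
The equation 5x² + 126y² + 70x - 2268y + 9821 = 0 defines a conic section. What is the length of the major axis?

Rearranging, 5(x² + 14x) + 126(y² - 18y) = -9821.
5(x + 7)² + 126(y - 9)² = -9821 + 245 + 10206 = 630
Divide through by 630 to get (x + 7)²/126 + (y - 9)²/5 = 1.
Ellipse, center (-7, 9), major axis horizontal; a² = 126, b² = 5.
a² = 126 so a = 3√14; the major axis has length 2a = 6√14.

6√14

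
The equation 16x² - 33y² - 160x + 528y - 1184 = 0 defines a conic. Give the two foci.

(5, 1) and (5, 15)

Rearranging, 16(x² - 10x) -33(y² - 16y) = 1184.
Complete the square: 16(x - 5)² -33(y - 8)² = 1184 + 400 - 2112 = -528
Divide through by -528 to get (y - 8)²/16 - (x - 5)²/33 = 1.
Hyperbola, center (5, 8), transverse axis vertical; a² = 16, b² = 33.
c² = a² + b² = 16 + 33 = 49, so c = 7.
Foci lie on the vertical axis through the center: (h, k ± c).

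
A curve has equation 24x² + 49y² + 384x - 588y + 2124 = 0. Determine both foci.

(-13, 6) and (-3, 6)

Group the x- and y-terms: 24(x² + 16x) + 49(y² - 12y) = -2124
Completing the square gives 24(x + 8)² + 49(y - 6)² = -2124 + 1536 + 1764 = 1176.
Divide by 1176: (x + 8)²/49 + (y - 6)²/24 = 1
Ellipse, center (-8, 6), major axis horizontal; a² = 49, b² = 24.
c² = a² - b² = 49 - 24 = 25, so c = 5.
Foci lie on the horizontal axis through the center: (h ± c, k).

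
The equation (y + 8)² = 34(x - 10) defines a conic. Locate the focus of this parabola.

Vertex (10, -8); 4p = 34 so p = 17/2. Opens right.
Focus is p units from the vertex along the axis: (h + p, k).

(37/2, -8)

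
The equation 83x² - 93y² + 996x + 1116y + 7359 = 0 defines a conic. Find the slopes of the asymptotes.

Group the x- and y-terms: 83(x² + 12x) -93(y² - 12y) = -7359
Complete the square: 83(x + 6)² -93(y - 6)² = -7359 + 2988 - 3348 = -7719
Dividing both sides by -7719: (y - 6)²/83 - (x + 6)²/93 = 1
Hyperbola, center (-6, 6), transverse axis vertical; a² = 83, b² = 93.
For a vertical hyperbola the asymptotes have slope ±a/b.
Here that is ±√83/√93 = ±√7719/93.

√7719/93 and -√7719/93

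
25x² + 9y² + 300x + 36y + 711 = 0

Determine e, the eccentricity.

e = 4/5

Collect terms: 25(x² + 12x) + 9(y² + 4y) = -711
25(x + 6)² + 9(y + 2)² = -711 + 900 + 36 = 225
Divide through by 225 to get (x + 6)²/9 + (y + 2)²/25 = 1.
Ellipse, center (-6, -2), major axis vertical; a² = 25, b² = 9.
c² = a² - b² = 16, so c = 4.
e = c/a = 4/5.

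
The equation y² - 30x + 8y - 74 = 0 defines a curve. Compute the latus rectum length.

30

Only y is squared. Complete the square in y: (y + 4)² = 30(x + 3).
Vertex (-3, -4); 4p = 30 so p = 15/2. Opens right.
Latus rectum length = |4p| = 30.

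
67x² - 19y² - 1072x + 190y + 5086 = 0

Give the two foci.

Rearranging, 67(x² - 16x) -19(y² - 10y) = -5086.
Complete the square: 67(x - 8)² -19(y - 5)² = -5086 + 4288 - 475 = -1273
Divide by -1273: (y - 5)²/67 - (x - 8)²/19 = 1
Hyperbola, center (8, 5), transverse axis vertical; a² = 67, b² = 19.
c² = a² + b² = 67 + 19 = 86, so c = √86.
Foci lie on the vertical axis through the center: (h, k ± c).

(8, 5 - √86) and (8, 5 + √86)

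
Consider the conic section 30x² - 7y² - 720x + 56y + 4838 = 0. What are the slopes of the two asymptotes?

√210/7 and -√210/7

Group the x- and y-terms: 30(x² - 24x) -7(y² - 8y) = -4838
Completing the square gives 30(x - 12)² -7(y - 4)² = -4838 + 4320 - 112 = -630.
Divide through by -630 to get (y - 4)²/90 - (x - 12)²/21 = 1.
Hyperbola, center (12, 4), transverse axis vertical; a² = 90, b² = 21.
For a vertical hyperbola the asymptotes have slope ±a/b.
Here that is ±3√10/√21 = ±√210/7.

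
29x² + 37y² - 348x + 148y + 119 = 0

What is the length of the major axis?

2√37

29(x² - 12x) + 37(y² + 4y) = -119
Complete the square: 29(x - 6)² + 37(y + 2)² = -119 + 1044 + 148 = 1073
Divide by 1073: (x - 6)²/37 + (y + 2)²/29 = 1
Ellipse, center (6, -2), major axis horizontal; a² = 37, b² = 29.
a² = 37 so a = √37; the major axis has length 2a = 2√37.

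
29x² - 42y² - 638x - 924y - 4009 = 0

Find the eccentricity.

Group the x- and y-terms: 29(x² - 22x) -42(y² + 22y) = 4009
Complete the square: 29(x - 11)² -42(y + 11)² = 4009 + 3509 - 5082 = 2436
Dividing both sides by 2436: (x - 11)²/84 - (y + 11)²/58 = 1
Hyperbola, center (11, -11), transverse axis horizontal; a² = 84, b² = 58.
c² = a² + b² = 142, so c = √142.
e = c/a = √142/2√21 = √2982/42.

e = √2982/42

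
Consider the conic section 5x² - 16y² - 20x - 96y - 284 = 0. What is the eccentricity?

Rearranging, 5(x² - 4x) -16(y² + 6y) = 284.
5(x - 2)² -16(y + 3)² = 284 + 20 - 144 = 160
Divide through by 160 to get (x - 2)²/32 - (y + 3)²/10 = 1.
Hyperbola, center (2, -3), transverse axis horizontal; a² = 32, b² = 10.
c² = a² + b² = 42, so c = √42.
e = c/a = √42/4√2 = √21/4.

e = √21/4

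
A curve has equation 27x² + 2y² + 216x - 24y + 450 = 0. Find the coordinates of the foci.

Collect terms: 27(x² + 8x) + 2(y² - 12y) = -450
Complete the square in x and y: 27(x + 4)² + 2(y - 6)² = -450 + 432 + 72 = 54
Divide through by 54 to get (x + 4)²/2 + (y - 6)²/27 = 1.
Ellipse, center (-4, 6), major axis vertical; a² = 27, b² = 2.
c² = a² - b² = 27 - 2 = 25, so c = 5.
Foci lie on the vertical axis through the center: (h, k ± c).

(-4, 1) and (-4, 11)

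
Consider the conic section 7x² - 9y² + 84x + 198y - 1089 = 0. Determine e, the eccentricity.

Collect terms: 7(x² + 12x) -9(y² - 22y) = 1089
Completing the square gives 7(x + 6)² -9(y - 11)² = 1089 + 252 - 1089 = 252.
Dividing both sides by 252: (x + 6)²/36 - (y - 11)²/28 = 1
Hyperbola, center (-6, 11), transverse axis horizontal; a² = 36, b² = 28.
c² = a² + b² = 64, so c = 8.
e = c/a = 8/6 = 4/3.

e = 4/3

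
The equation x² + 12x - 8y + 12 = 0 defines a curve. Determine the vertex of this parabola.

Only x is squared. Complete the square in x: (x + 6)² = 8(y + 3).
Vertex (-6, -3); 4p = 8 so p = 2. Opens up.

(-6, -3)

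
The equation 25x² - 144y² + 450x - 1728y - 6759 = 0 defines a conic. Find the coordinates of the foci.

Collect terms: 25(x² + 18x) -144(y² + 12y) = 6759
Complete the square in x and y: 25(x + 9)² -144(y + 6)² = 6759 + 2025 - 5184 = 3600
Divide by 3600: (x + 9)²/144 - (y + 6)²/25 = 1
Hyperbola, center (-9, -6), transverse axis horizontal; a² = 144, b² = 25.
c² = a² + b² = 144 + 25 = 169, so c = 13.
Foci lie on the horizontal axis through the center: (h ± c, k).

(-22, -6) and (4, -6)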